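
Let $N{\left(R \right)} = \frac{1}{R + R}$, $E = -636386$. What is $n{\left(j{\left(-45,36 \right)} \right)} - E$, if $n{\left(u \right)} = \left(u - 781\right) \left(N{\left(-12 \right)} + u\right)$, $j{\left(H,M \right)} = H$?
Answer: $\frac{8083085}{12} \approx 6.7359 \cdot 10^{5}$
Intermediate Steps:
$N{\left(R \right)} = \frac{1}{2 R}$
$n{\left(u \right)} = \left(-781 + u\right) \left(- \frac{1}{24} + u\right)$ ($n{\left(u \right)} = \left(u - 781\right) \left(\frac{1}{2 \left(-12\right)} + u\right) = \left(-781 + u\right) \left(\frac{1}{2} \left(- \frac{1}{12}\right) + u\right) = \left(-781 + u\right) \left(- \frac{1}{24} + u\right)$)
$n{\left(j{\left(-45,36 \right)} \right)} - E = \left(\frac{781}{24} + \left(-45\right)^{2} - - \frac{281175}{8}\right) - -636386 = \left(\frac{781}{24} + 2025 + \frac{281175}{8}\right) + 636386 = \frac{446453}{12} + 636386 = \frac{8083085}{12}$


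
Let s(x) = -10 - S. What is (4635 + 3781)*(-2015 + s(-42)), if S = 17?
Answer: -17185472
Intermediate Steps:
s(x) = -27 (s(x) = -10 - 1*17 = -10 - 17 = -27)
(4635 + 3781)*(-2015 + s(-42)) = (4635 + 3781)*(-2015 - 27) = 8416*(-2042) = -17185472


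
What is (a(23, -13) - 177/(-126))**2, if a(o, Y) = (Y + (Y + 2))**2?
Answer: 588111001/1764 ≈ 3.3340e+5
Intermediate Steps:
a(o, Y) = (2 + 2*Y)**2 (a(o, Y) = (Y + (2 + Y))**2 = (2 + 2*Y)**2)
(a(23, -13) - 177/(-126))**2 = (4*(1 - 13)**2 - 177/(-126))**2 = (4*(-12)**2 - 177*(-1/126))**2 = (4*144 + 59/42)**2 = (576 + 59/42)**2 = (24251/42)**2 = 588111001/1764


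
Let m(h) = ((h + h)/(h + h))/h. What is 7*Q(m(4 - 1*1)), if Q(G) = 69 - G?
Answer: 1442/3 ≈ 480.67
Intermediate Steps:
m(h) = 1/h (m(h) = ((2*h)/((2*h)))/h = ((2*h)*(1/(2*h)))/h = 1/h)
7*Q(m(4 - 1*1)) = 7*(69 - 1/(4 - 1*1)) = 7*(69 - 1/(4 - 1)) = 7*(69 - 1/3) = 7*(69 - 1*⅓) = 7*(69 - ⅓) = 7*(206/3) = 1442/3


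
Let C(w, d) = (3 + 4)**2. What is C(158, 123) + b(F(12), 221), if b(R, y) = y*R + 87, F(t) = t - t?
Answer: 136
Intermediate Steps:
C(w, d) = 49 (C(w, d) = 7**2 = 49)
F(t) = 0
b(R, y) = 87 + R*y (b(R, y) = R*y + 87 = 87 + R*y)
C(158, 123) + b(F(12), 221) = 49 + (87 + 0*221) = 49 + (87 + 0) = 49 + 87 = 136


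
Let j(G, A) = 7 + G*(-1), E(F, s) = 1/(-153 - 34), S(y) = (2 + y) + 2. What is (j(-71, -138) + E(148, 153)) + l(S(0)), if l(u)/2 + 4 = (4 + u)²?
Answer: 37025/187 ≈ 197.99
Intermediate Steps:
S(y) = 4 + y
l(u) = -8 + 2*(4 + u)²
E(F, s) = -1/187 (E(F, s) = 1/(-187) = -1/187)
j(G, A) = 7 - G
(j(-71, -138) + E(148, 153)) + l(S(0)) = ((7 - 1*(-71)) - 1/187) + (-8 + 2*(4 + (4 + 0))²) = ((7 + 71) - 1/187) + (-8 + 2*(4 + 4)²) = (78 - 1/187) + (-8 + 2*8²) = 14585/187 + (-8 + 2*64) = 14585/187 + (-8 + 128) = 14585/187 + 120 = 37025/187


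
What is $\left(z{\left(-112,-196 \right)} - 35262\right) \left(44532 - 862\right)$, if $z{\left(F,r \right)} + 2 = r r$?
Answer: $137647840$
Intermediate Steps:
$z{\left(F,r \right)} = -2 + r^{2}$ ($z{\left(F,r \right)} = -2 + r r = -2 + r^{2}$)
$\left(z{\left(-112,-196 \right)} - 35262\right) \left(44532 - 862\right) = \left(\left(-2 + \left(-196\right)^{2}\right) - 35262\right) \left(44532 - 862\right) = \left(\left(-2 + 38416\right) - 35262\right) 43670 = \left(38414 - 35262\right) 43670 = 3152 \cdot 43670 = 137647840$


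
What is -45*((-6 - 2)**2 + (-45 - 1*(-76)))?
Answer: -4275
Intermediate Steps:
-45*((-6 - 2)**2 + (-45 - 1*(-76))) = -45*((-8)**2 + (-45 + 76)) = -45*(64 + 31) = -45*95 = -4275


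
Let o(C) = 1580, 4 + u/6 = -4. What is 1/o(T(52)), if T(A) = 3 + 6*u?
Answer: 1/1580 ≈ 0.00063291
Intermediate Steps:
u = -48 (u = -24 + 6*(-4) = -24 - 24 = -48)
T(A) = -285 (T(A) = 3 + 6*(-48) = 3 - 288 = -285)
1/o(T(52)) = 1/1580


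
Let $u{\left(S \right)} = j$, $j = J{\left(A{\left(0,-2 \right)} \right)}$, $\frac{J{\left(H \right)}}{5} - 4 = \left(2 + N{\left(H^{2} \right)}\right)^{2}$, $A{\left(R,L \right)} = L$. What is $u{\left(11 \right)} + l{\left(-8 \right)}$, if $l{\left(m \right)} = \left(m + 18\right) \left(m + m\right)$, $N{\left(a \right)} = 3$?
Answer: $-15$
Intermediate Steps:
$l{\left(m \right)} = 2 m \left(18 + m\right)$ ($l{\left(m \right)} = \left(18 + m\right) 2 m = 2 m \left(18 + m\right)$)
$J{\left(H \right)} = 145$ ($J{\left(H \right)} = 20 + 5 \left(2 + 3\right)^{2} = 20 + 5 \cdot 5^{2} = 20 + 5 \cdot 25 = 20 + 125 = 145$)
$j = 145$
$u{\left(S \right)} = 145$
$u{\left(11 \right)} + l{\left(-8 \right)} = 145 + 2 \left(-8\right) \left(18 - 8\right) = 145 + 2 \left(-8\right) 10 = 145 - 160 = -15$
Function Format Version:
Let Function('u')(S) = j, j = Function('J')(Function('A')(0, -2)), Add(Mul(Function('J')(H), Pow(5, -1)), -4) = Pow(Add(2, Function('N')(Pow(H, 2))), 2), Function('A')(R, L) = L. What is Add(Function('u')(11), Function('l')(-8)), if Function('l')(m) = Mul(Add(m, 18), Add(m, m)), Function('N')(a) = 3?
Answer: -15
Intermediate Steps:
Function('l')(m) = Mul(2, m, Add(18, m)) (Function('l')(m) = Mul(Add(18, m), Mul(2, m)) = Mul(2, m, Add(18, m)))
Function('J')(H) = 145 (Function('J')(H) = Add(20, Mul(5, Pow(Add(2, 3), 2))) = Add(20, Mul(5, Pow(5, 2))) = Add(20, Mul(5, 25)) = Add(20, 125) = 145)
j = 145
Function('u')(S) = 145
Add(Function('u')(11), Function('l')(-8)) = Add(145, Mul(2, -8, Add(18, -8))) = Add(145, Mul(2, -8, 10)) = Add(145, -160) = -15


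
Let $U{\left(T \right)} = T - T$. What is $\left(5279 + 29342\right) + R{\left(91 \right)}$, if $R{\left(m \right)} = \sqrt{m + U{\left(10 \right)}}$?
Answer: $34621 + \sqrt{91} \approx 34631.0$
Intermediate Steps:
$U{\left(T \right)} = 0$
$R{\left(m \right)} = \sqrt{m}$ ($R{\left(m \right)} = \sqrt{m + 0} = \sqrt{m}$)
$\left(5279 + 29342\right) + R{\left(91 \right)} = \left(5279 + 29342\right) + \sqrt{91} = 34621 + \sqrt{91}$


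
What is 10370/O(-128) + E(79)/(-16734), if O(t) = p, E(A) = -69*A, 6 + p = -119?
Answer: -11523347/139450 ≈ -82.634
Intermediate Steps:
p = -125 (p = -6 - 119 = -125)
O(t) = -125
10370/O(-128) + E(79)/(-16734) = 10370/(-125) - 69*79/(-16734) = 10370*(-1/125) - 5451*(-1/16734) = -2074/25 + 1817/5578 = -11523347/139450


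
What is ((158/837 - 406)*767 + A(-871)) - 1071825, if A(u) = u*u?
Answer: -522657296/837 ≈ -6.2444e+5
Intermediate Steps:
A(u) = u²
((158/837 - 406)*767 + A(-871)) - 1071825 = ((158/837 - 406)*767 + (-871)²) - 1071825 = ((158*(1/837) - 406)*767 + 758641) - 1071825 = ((158/837 - 406)*767 + 758641) - 1071825 = (-339664/837*767 + 758641) - 1071825 = (-260522288/837 + 758641) - 1071825 = 374460229/837 - 1071825 = -522657296/837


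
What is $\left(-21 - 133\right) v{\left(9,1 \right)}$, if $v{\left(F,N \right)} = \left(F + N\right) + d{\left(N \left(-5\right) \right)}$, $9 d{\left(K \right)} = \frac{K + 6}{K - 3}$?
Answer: $- \frac{55363}{36} \approx -1537.9$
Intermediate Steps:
$d{\left(K \right)} = \frac{6 + K}{9 \left(-3 + K\right)}$ ($d{\left(K \right)} = \frac{\left(K + 6\right) \frac{1}{K - 3}}{9} = \frac{\left(6 + K\right) \frac{1}{-3 + K}}{9} = \frac{\frac{1}{-3 + K} \left(6 + K\right)}{9} = \frac{6 + K}{9 \left(-3 + K\right)}$)
$v{\left(F,N \right)} = F + N + \frac{6 - 5 N}{9 \left(-3 - 5 N\right)}$ ($v{\left(F,N \right)} = \left(F + N\right) + \frac{6 + N \left(-5\right)}{9 \left(-3 + N \left(-5\right)\right)} = \left(F + N\right) + \frac{6 - 5 N}{9 \left(-3 - 5 N\right)} = F + N + \frac{6 - 5 N}{9 \left(-3 - 5 N\right)}$)
$\left(-21 - 133\right) v{\left(9,1 \right)} = \left(-21 - 133\right) \frac{-6 + 5 \cdot 1 + 9 \left(3 + 5 \cdot 1\right) \left(9 + 1\right)}{9 \left(3 + 5 \cdot 1\right)} = - 154 \frac{-6 + 5 + 9 \left(3 + 5\right) 10}{9 \left(3 + 5\right)} = - 154 \frac{-6 + 5 + 9 \cdot 8 \cdot 10}{9 \cdot 8} = - 154 \cdot \frac{1}{9} \cdot \frac{1}{8} \left(-6 + 5 + 720\right) = - 154 \cdot \frac{1}{9} \cdot \frac{1}{8} \cdot 719 = \left(-154\right) \frac{719}{72} = - \frac{55363}{36}$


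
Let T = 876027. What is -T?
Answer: -876027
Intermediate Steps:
-T = -1*876027 = -876027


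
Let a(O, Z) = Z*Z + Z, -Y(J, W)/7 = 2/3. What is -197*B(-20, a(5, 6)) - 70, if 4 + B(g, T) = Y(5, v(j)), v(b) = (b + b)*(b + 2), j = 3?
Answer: 4912/3 ≈ 1637.3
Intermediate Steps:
v(b) = 2*b*(2 + b) (v(b) = (2*b)*(2 + b) = 2*b*(2 + b))
Y(J, W) = -14/3
a(O, Z) = Z + Z**2 (a(O, Z) = Z**2 + Z = Z + Z**2)
B(g, T) = -26/3 (B(g, T) = -4 - 14/3 = -26/3)
-197*B(-20, a(5, 6)) - 70 = -197*(-26/3) - 70 = 5122/3 - 70 = 4912/3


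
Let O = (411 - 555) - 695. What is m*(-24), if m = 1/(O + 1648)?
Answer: -24/809 ≈ -0.029666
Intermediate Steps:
O = -839 (O = -144 - 695 = -839)
m = 1/809 (m = 1/(-839 + 1648) = 1/809 ≈ 0.0012361)
m*(-24) = (1/809)*(-24) = -24/809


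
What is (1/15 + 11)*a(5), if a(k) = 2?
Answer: 332/15 ≈ 22.133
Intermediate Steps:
(1/15 + 11)*a(5) = (1/15 + 11)*2 = (166/15)*2 = 332/15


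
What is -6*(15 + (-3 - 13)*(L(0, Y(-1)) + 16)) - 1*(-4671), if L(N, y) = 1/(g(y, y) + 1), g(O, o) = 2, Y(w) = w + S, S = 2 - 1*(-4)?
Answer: 6149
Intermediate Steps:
S = 6 (S = 2 + 4 = 6)
Y(w) = 6 + w (Y(w) = w + 6 = 6 + w)
L(N, y) = ⅓ (L(N, y) = 1/(2 + 1) = 1/3 = ⅓)
-6*(15 + (-3 - 13)*(L(0, Y(-1)) + 16)) - 1*(-4671) = -6*(15 + (-3 - 13)*(⅓ + 16)) - 1*(-4671) = -6*(15 - 16*49/3) + 4671 = -6*(15 - 784/3) + 4671 = -6*(-739/3) + 4671 = 1478 + 4671 = 6149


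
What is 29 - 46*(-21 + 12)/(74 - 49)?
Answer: 1139/25 ≈ 45.560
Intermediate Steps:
29 - 46*(-21 + 12)/(74 - 49) = 29 - (-414)/25 = 29 - 46*(-9/25) = 29 + 414/25 = 1139/25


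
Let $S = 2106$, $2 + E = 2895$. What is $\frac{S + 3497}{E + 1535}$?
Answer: $\frac{5603}{4428} \approx 1.2654$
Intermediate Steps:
$E = 2893$ ($E = -2 + 2895 = 2893$)
$\frac{S + 3497}{E + 1535} = \frac{2106 + 3497}{2893 + 1535} = \frac{5603}{4428}$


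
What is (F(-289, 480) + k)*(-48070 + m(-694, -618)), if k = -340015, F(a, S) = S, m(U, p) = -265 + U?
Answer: 16647061515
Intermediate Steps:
(F(-289, 480) + k)*(-48070 + m(-694, -618)) = (480 - 340015)*(-48070 + (-265 - 694)) = -339535*(-48070 - 959) = -339535*(-49029) = 16647061515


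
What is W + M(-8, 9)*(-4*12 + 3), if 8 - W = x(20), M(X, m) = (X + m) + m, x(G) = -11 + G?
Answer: -451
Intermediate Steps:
M(X, m) = X + 2*m
W = -1 (W = 8 - (-11 + 20) = 8 - 1*9 = 8 - 9 = -1)
W + M(-8, 9)*(-4*12 + 3) = -1 + (-8 + 2*9)*(-4*12 + 3) = -1 + (-8 + 18)*(-48 + 3) = -1 + 10*(-45) = -1 - 450 = -451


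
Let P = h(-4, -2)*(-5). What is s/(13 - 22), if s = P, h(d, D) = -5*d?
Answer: 100/9 ≈ 11.111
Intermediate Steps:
P = -100 (P = -5*(-4)*(-5) = 20*(-5) = -100)
s = -100
s/(13 - 22) = -100/(13 - 22) = -100/(-9) = -100*(-1/9) = 100/9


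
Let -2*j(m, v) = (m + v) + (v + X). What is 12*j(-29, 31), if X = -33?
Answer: 0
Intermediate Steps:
j(m, v) = 33/2 - v - m/2 (j(m, v) = -((m + v) + (v - 33))/2 = -((m + v) + (-33 + v))/2 = -(-33 + m + 2*v)/2 = 33/2 - v - m/2)
12*j(-29, 31) = 12*(33/2 - 1*31 - ½*(-29)) = 12*(33/2 - 31 + 29/2) = 12*0 = 0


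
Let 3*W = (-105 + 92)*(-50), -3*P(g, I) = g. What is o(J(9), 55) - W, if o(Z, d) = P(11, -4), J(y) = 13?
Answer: -661/3 ≈ -220.33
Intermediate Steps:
P(g, I) = -g/3
o(Z, d) = -11/3 (o(Z, d) = -⅓*11 = -11/3)
W = 650/3 (W = ((-105 + 92)*(-50))/3 = (-13*(-50))/3 = (⅓)*650 = 650/3 ≈ 216.67)
o(J(9), 55) - W = -11/3 - 1*650/3 = -11/3 - 650/3 = -661/3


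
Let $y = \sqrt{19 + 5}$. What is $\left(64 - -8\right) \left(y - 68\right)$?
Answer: $-4896 + 144 \sqrt{6} \approx -4543.3$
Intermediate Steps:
$y = 2 \sqrt{6}$ ($y = \sqrt{24} = 2 \sqrt{6} \approx 4.899$)
$\left(64 - -8\right) \left(y - 68\right) = \left(64 - -8\right) \left(2 \sqrt{6} - 68\right) = \left(64 + 8\right) \left(-68 + 2 \sqrt{6}\right) = 72 \left(-68 + 2 \sqrt{6}\right) = -4896 + 144 \sqrt{6}$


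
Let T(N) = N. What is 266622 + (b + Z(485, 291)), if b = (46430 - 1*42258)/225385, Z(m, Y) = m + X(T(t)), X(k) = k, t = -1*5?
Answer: 60200788442/225385 ≈ 2.6710e+5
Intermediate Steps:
t = -5
Z(m, Y) = -5 + m (Z(m, Y) = m - 5 = -5 + m)
b = 4172/225385 (b = (46430 - 42258)*(1/225385) = 4172*(1/225385) = 4172/225385 ≈ 0.018511)
266622 + (b + Z(485, 291)) = 266622 + (4172/225385 + (-5 + 485)) = 266622 + (4172/225385 + 480) = 266622 + 108188972/225385 = 60200788442/225385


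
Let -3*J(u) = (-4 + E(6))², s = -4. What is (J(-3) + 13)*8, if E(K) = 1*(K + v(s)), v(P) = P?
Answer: 280/3 ≈ 93.333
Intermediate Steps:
E(K) = -4 + K (E(K) = 1*(K - 4) = 1*(-4 + K) = -4 + K)
J(u) = -4/3 (J(u) = -(-4 + (-4 + 6))²/3 = -(-4 + 2)²/3 = -⅓*(-2)² = -⅓*4 = -4/3)
(J(-3) + 13)*8 = (-4/3 + 13)*8 = (35/3)*8 = 280/3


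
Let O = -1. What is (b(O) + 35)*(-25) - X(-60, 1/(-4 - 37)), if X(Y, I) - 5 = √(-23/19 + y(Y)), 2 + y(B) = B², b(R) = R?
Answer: -855 - √1298441/19 ≈ -914.97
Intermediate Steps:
y(B) = -2 + B²
X(Y, I) = 5 + √(-61/19 + Y²) (X(Y, I) = 5 + √(-23/19 + (-2 + Y²)) = 5 + √(-61/19 + Y²))
(b(O) + 35)*(-25) - X(-60, 1/(-4 - 37)) = (-1 + 35)*(-25) - (5 + √(-1159 + 361*(-60)²)/19) = 34*(-25) - (5 + √(-1159 + 361*3600)/19) = -850 - (5 + √(-1159 + 1299600)/19) = -850 - (5 + √1298441/19) = -850 + (-5 - √1298441/19) = -855 - √1298441/19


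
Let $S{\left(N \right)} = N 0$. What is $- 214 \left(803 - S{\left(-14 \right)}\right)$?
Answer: $-171842$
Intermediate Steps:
$S{\left(N \right)} = 0$
$- 214 \left(803 - S{\left(-14 \right)}\right) = - 214 \left(803 - 0\right) = - 214 \left(803 + 0\right) = \left(-214\right) 803 = -171842$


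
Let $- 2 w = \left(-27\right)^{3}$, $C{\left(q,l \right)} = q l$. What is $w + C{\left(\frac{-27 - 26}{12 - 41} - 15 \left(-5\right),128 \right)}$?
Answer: $\frac{1141175}{58} \approx 19675.0$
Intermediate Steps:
$C{\left(q,l \right)} = l q$
$w = \frac{19683}{2}$ ($w = - \frac{\left(-27\right)^{3}}{2} = \left(- \frac{1}{2}\right) \left(-19683\right) = \frac{19683}{2} \approx 9841.5$)
$w + C{\left(\frac{-27 - 26}{12 - 41} - 15 \left(-5\right),128 \right)} = \frac{19683}{2} + 128 \left(\frac{-27 - 26}{12 - 41} - 15 \left(-5\right)\right) = \frac{19683}{2} + 128 \left(- \frac{53}{-29} - -75\right) = \frac{19683}{2} + 128 \left(\left(-53\right) \left(- \frac{1}{29}\right) + 75\right) = \frac{19683}{2} + 128 \left(\frac{53}{29} + 75\right) = \frac{19683}{2} + 128 \cdot \frac{2228}{29} = \frac{19683}{2} + \frac{285184}{29} = \frac{1141175}{58}$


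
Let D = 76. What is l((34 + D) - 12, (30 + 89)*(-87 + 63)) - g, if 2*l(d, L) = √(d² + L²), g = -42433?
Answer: 42433 + 7*√41665 ≈ 43862.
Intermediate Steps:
l(d, L) = √(L² + d²)/2 (l(d, L) = √(d² + L²)/2 = √(L² + d²)/2)
l((34 + D) - 12, (30 + 89)*(-87 + 63)) - g = √(((30 + 89)*(-87 + 63))² + ((34 + 76) - 12)²)/2 - 1*(-42433) = √((119*(-24))² + (110 - 12)²)/2 + 42433 = √((-2856)² + 98²)/2 + 42433 = √(8156736 + 9604)/2 + 42433 = √8166340/2 + 42433 = (14*√41665)/2 + 42433 = 7*√41665 + 42433 = 42433 + 7*√41665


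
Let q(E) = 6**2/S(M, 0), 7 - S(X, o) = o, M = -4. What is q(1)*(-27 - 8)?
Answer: -180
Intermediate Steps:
S(X, o) = 7 - o
q(E) = 36/7 (q(E) = 6**2/(7 - 1*0) = 36/(7 + 0) = 36/7)
q(1)*(-27 - 8) = 36*(-27 - 8)/7 = (36/7)*(-35) = -180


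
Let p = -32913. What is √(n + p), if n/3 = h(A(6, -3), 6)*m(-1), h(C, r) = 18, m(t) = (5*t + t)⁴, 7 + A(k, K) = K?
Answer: 3*√4119 ≈ 192.54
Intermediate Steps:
A(k, K) = -7 + K
m(t) = 1296*t⁴ (m(t) = (6*t)⁴ = 1296*t⁴)
n = 69984 (n = 3*(18*(1296*(-1)⁴)) = 3*(18*(1296*1)) = 3*(18*1296) = 3*23328 = 69984)
√(n + p) = √(69984 - 32913) = √37071 = 3*√4119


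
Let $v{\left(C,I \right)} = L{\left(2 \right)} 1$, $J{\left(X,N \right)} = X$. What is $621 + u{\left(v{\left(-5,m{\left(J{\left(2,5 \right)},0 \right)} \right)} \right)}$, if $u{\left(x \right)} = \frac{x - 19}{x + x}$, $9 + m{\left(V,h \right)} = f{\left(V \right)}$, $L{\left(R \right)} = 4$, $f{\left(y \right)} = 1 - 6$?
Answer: $\frac{4953}{8} \approx 619.13$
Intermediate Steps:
$f{\left(y \right)} = -5$ ($f{\left(y \right)} = 1 - 6 = -5$)
$m{\left(V,h \right)} = -14$ ($m{\left(V,h \right)} = -9 - 5 = -14$)
$v{\left(C,I \right)} = 4$ ($v{\left(C,I \right)} = 4 \cdot 1 = 4$)
$u{\left(x \right)} = \frac{-19 + x}{2 x}$
$621 + u{\left(v{\left(-5,m{\left(J{\left(2,5 \right)},0 \right)} \right)} \right)} = 621 + \frac{-19 + 4}{2 \cdot 4} = 621 + \frac{1}{2} \cdot \frac{1}{4} \left(-15\right) = 621 - \frac{15}{8} = \frac{4953}{8}$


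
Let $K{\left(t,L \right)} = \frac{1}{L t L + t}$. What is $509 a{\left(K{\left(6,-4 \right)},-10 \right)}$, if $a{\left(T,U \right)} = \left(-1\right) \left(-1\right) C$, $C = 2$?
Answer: $1018$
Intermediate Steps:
$K{\left(t,L \right)} = \frac{1}{t + t L^{2}}$ ($K{\left(t,L \right)} = \frac{1}{t L^{2} + t} = \frac{1}{t + t L^{2}}$)
$a{\left(T,U \right)} = 2$ ($a{\left(T,U \right)} = \left(-1\right) \left(-1\right) 2 = 1 \cdot 2 = 2$)
$509 a{\left(K{\left(6,-4 \right)},-10 \right)} = 509 \cdot 2 = 1018$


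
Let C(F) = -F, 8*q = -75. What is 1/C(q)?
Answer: 8/75 ≈ 0.10667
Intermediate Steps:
q = -75/8 (q = (1/8)*(-75) = -75/8 ≈ -9.3750)
1/C(q) = 1/(-1*(-75/8)) = 1/(75/8) = 8/75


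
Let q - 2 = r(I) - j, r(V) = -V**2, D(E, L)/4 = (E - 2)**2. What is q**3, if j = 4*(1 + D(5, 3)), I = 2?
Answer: -3375000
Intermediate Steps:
D(E, L) = 4*(-2 + E)**2 (D(E, L) = 4*(E - 2)**2 = 4*(-2 + E)**2)
j = 148 (j = 4*(1 + 4*(-2 + 5)**2) = 4*(1 + 4*3**2) = 4*(1 + 4*9) = 4*(1 + 36) = 4*37 = 148)
q = -150 (q = 2 + (-1*2**2 - 1*148) = 2 + (-1*4 - 148) = 2 + (-4 - 148) = 2 - 152 = -150)
q**3 = (-150)**3 = -3375000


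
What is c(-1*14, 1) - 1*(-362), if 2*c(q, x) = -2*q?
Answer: 376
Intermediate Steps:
c(q, x) = -q (c(q, x) = (-2*q)/2 = -q)
c(-1*14, 1) - 1*(-362) = -(-1)*14 - 1*(-362) = -1*(-14) + 362 = 14 + 362 = 376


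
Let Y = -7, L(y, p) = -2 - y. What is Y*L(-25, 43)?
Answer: -161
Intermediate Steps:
Y*L(-25, 43) = -7*(-2 - 1*(-25)) = -7*(-2 + 25) = -7*23 = -161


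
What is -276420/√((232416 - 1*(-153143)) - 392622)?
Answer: 276420*I*√7063/7063 ≈ 3289.1*I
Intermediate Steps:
-276420/√((232416 - 1*(-153143)) - 392622) = -276420/√((232416 + 153143) - 392622) = -276420/√(385559 - 392622) = -276420*(-I*√7063/7063) = -(-276420)*I*√7063/7063 = 276420*I*√7063/7063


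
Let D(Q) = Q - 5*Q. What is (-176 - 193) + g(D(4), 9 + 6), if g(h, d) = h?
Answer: -385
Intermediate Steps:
D(Q) = -4*Q
(-176 - 193) + g(D(4), 9 + 6) = (-176 - 193) - 4*4 = -369 - 16 = -385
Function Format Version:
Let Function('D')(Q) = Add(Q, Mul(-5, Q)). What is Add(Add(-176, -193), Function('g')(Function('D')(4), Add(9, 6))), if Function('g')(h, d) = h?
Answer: -385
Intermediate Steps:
Function('D')(Q) = Mul(-4, Q)
Add(Add(-176, -193), Function('g')(Function('D')(4), Add(9, 6))) = Add(Add(-176, -193), Mul(-4, 4)) = Add(-369, -16) = -385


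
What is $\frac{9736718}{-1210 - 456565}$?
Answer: $- \frac{9736718}{457775} \approx -21.27$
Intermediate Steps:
$\frac{9736718}{-1210 - 456565} = \frac{9736718}{-457775} = 9736718 \left(- \frac{1}{457775}\right) = - \frac{9736718}{457775}$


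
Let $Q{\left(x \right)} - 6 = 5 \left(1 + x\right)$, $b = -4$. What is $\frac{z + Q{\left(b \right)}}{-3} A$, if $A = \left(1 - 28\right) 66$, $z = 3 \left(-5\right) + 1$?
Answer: $-13662$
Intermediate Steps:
$z = -14$ ($z = -15 + 1 = -14$)
$Q{\left(x \right)} = 11 + 5 x$ ($Q{\left(x \right)} = 6 + 5 \left(1 + x\right) = 6 + \left(5 + 5 x\right) = 11 + 5 x$)
$A = -1782$ ($A = \left(-27\right) 66 = -1782$)
$\frac{z + Q{\left(b \right)}}{-3} A = \frac{-14 + \left(11 + 5 \left(-4\right)\right)}{-3} \left(-1782\right) = - \frac{-14 + \left(11 - 20\right)}{3} \left(-1782\right) = - \frac{-14 - 9}{3} \left(-1782\right) = \left(- \frac{1}{3}\right) \left(-23\right) \left(-1782\right) = \frac{23}{3} \left(-1782\right) = -13662$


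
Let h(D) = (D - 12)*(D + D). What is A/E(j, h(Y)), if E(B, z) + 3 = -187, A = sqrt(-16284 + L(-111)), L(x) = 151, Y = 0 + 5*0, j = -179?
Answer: -I*sqrt(16133)/190 ≈ -0.6685*I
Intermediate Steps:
Y = 0 (Y = 0 + 0 = 0)
h(D) = 2*D*(-12 + D) (h(D) = (-12 + D)*(2*D) = 2*D*(-12 + D))
A = I*sqrt(16133) (A = sqrt(-16284 + 151) = sqrt(-16133) = I*sqrt(16133) ≈ 127.02*I)
E(B, z) = -190 (E(B, z) = -3 - 187 = -190)
A/E(j, h(Y)) = (I*sqrt(16133))/(-190) = (I*sqrt(16133))*(-1/190) = -I*sqrt(16133)/190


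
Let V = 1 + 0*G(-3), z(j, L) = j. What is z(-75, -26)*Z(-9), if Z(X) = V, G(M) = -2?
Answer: -75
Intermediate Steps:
V = 1 (V = 1 + 0*(-2) = 1 + 0 = 1)
Z(X) = 1
z(-75, -26)*Z(-9) = -75*1 = -75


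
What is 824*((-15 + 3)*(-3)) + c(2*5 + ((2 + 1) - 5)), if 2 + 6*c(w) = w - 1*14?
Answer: 88988/3 ≈ 29663.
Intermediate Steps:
c(w) = -8/3 + w/6 (c(w) = -1/3 + (w - 1*14)/6 = -1/3 + (w - 14)/6 = -1/3 + (-14 + w)/6 = -1/3 + (-7/3 + w/6) = -8/3 + w/6)
824*((-15 + 3)*(-3)) + c(2*5 + ((2 + 1) - 5)) = 824*((-15 + 3)*(-3)) + (-8/3 + (2*5 + ((2 + 1) - 5))/6) = 824*(-12*(-3)) + (-8/3 + (10 + (3 - 5))/6) = 824*36 + (-8/3 + (10 - 2)/6) = 29664 + (-8/3 + (1/6)*8) = 29664 + (-8/3 + 4/3) = 29664 - 4/3 = 88988/3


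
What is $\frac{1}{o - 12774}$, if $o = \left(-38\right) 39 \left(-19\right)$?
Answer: $\frac{1}{15384} \approx 6.5003 \cdot 10^{-5}$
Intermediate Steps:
$o = 28158$ ($o = \left(-1482\right) \left(-19\right) = 28158$)
$\frac{1}{o - 12774} = \frac{1}{28158 - 12774} = \frac{1}{15384}$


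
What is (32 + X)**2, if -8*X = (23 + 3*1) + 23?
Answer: 42849/64 ≈ 669.52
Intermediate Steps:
X = -49/8 (X = -((23 + 3*1) + 23)/8 = -((23 + 3) + 23)/8 = -(26 + 23)/8 = -1/8*49 = -49/8 ≈ -6.1250)
(32 + X)**2 = (32 - 49/8)**2 = (207/8)**2 = 42849/64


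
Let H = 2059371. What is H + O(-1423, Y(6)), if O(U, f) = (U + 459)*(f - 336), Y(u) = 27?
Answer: 2357247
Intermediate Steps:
O(U, f) = (-336 + f)*(459 + U) (O(U, f) = (459 + U)*(-336 + f) = (-336 + f)*(459 + U))
H + O(-1423, Y(6)) = 2059371 + (-154224 - 336*(-1423) + 459*27 - 1423*27) = 2059371 + (-154224 + 478128 + 12393 - 38421) = 2059371 + 297876 = 2357247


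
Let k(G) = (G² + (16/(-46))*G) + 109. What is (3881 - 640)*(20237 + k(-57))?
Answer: 1760319981/23 ≈ 7.6536e+7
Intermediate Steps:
k(G) = 109 + G² - 8*G/23 (k(G) = (G² + (16*(-1/46))*G) + 109 = (G² - 8*G/23) + 109 = 109 + G² - 8*G/23)
(3881 - 640)*(20237 + k(-57)) = (3881 - 640)*(20237 + (109 + (-57)² - 8/23*(-57))) = 3241*(20237 + (109 + 3249 + 456/23)) = 3241*(20237 + 77690/23) = 3241*(543141/23) = 1760319981/23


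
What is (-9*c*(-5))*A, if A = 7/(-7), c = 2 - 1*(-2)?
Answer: -180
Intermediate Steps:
c = 4 (c = 2 + 2 = 4)
A = -1 (A = 7*(-⅐) = -1)
(-9*c*(-5))*A = -36*(-5)*(-1) = -9*(-20)*(-1) = 180*(-1) = -180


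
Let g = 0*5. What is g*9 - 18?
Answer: -18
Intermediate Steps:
g = 0
g*9 - 18 = 0*9 - 18 = 0 - 18 = -18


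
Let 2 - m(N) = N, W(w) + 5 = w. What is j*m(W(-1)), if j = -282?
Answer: -2256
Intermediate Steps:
W(w) = -5 + w
m(N) = 2 - N
j*m(W(-1)) = -282*(2 - (-5 - 1)) = -282*(2 - 1*(-6)) = -282*(2 + 6) = -282*8 = -2256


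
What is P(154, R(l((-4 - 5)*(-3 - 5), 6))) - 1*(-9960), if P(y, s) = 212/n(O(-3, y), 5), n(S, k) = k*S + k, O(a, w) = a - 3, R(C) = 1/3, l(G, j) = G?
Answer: 248788/25 ≈ 9951.5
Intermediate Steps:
R(C) = ⅓
O(a, w) = -3 + a
n(S, k) = k + S*k (n(S, k) = S*k + k = k + S*k)
P(y, s) = -212/25 (P(y, s) = 212/((5*(1 + (-3 - 3)))) = 212/((5*(1 - 6))) = 212/((5*(-5))) = 212/(-25) = 212*(-1/25) = -212/25)
P(154, R(l((-4 - 5)*(-3 - 5), 6))) - 1*(-9960) = -212/25 - 1*(-9960) = -212/25 + 9960 = 248788/25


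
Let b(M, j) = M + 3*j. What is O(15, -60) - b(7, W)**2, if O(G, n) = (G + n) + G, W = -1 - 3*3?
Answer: -559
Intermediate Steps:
W = -10 (W = -1 - 9 = -10)
O(G, n) = n + 2*G
O(15, -60) - b(7, W)**2 = (-60 + 2*15) - (7 + 3*(-10))**2 = (-60 + 30) - (7 - 30)**2 = -30 - 1*(-23)**2 = -30 - 1*529 = -30 - 529 = -559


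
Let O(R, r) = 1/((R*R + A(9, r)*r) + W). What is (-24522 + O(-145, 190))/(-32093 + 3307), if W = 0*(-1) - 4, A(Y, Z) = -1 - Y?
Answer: 468885161/550417106 ≈ 0.85187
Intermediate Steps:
W = -4 (W = 0 - 4 = -4)
O(R, r) = 1/(-4 + R² - 10*r) (O(R, r) = 1/((R*R + (-1 - 1*9)*r) - 4) = 1/((R² + (-1 - 9)*r) - 4) = 1/((R² - 10*r) - 4) = 1/(-4 + R² - 10*r))
(-24522 + O(-145, 190))/(-32093 + 3307) = (-24522 - 1/(4 - 1*(-145)² + 10*190))/(-32093 + 3307) = (-24522 - 1/(4 - 1*21025 + 1900))/(-28786) = (-24522 - 1/(4 - 21025 + 1900))*(-1/28786) = (-24522 - 1/(-19121))*(-1/28786) = (-24522 - 1*(-1/19121))*(-1/28786) = (-24522 + 1/19121)*(-1/28786) = -468885161/19121*(-1/28786) = 468885161/550417106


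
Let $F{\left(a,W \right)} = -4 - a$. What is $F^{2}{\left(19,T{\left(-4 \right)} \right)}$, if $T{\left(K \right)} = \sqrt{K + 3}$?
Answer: $529$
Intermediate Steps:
$T{\left(K \right)} = \sqrt{3 + K}$
$F^{2}{\left(19,T{\left(-4 \right)} \right)} = \left(-4 - 19\right)^{2} = \left(-23\right)^{2} = 529$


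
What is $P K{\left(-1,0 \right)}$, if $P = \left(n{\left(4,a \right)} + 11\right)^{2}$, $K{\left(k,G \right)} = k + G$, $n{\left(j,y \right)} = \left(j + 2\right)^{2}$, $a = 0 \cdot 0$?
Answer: $-2209$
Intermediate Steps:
$a = 0$
$n{\left(j,y \right)} = \left(2 + j\right)^{2}$
$K{\left(k,G \right)} = G + k$
$P = 2209$ ($P = \left(\left(2 + 4\right)^{2} + 11\right)^{2} = \left(6^{2} + 11\right)^{2} = \left(36 + 11\right)^{2} = 47^{2} = 2209$)
$P K{\left(-1,0 \right)} = 2209 \left(0 - 1\right) = 2209 \left(-1\right) = -2209$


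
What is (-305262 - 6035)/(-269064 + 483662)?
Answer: -311297/214598 ≈ -1.4506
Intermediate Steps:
(-305262 - 6035)/(-269064 + 483662) = -311297/214598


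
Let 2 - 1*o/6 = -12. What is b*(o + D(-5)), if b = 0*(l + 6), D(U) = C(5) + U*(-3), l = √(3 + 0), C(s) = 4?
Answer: 0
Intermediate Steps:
o = 84 (o = 12 - 6*(-12) = 12 + 72 = 84)
l = √3 ≈ 1.7320
D(U) = 4 - 3*U (D(U) = 4 + U*(-3) = 4 - 3*U)
b = 0 (b = 0*(√3 + 6) = 0*(6 + √3) = 0)
b*(o + D(-5)) = 0*(84 + (4 - 3*(-5))) = 0*(84 + (4 + 15)) = 0*(84 + 19) = 0*103 = 0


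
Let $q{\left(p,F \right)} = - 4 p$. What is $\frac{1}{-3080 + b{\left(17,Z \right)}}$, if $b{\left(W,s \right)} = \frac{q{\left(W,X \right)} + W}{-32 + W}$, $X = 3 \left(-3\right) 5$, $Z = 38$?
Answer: $- \frac{5}{15383} \approx -0.00032503$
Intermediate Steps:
$X = -45$ ($X = \left(-9\right) 5 = -45$)
$b{\left(W,s \right)} = - \frac{3 W}{-32 + W}$ ($b{\left(W,s \right)} = \frac{- 4 W + W}{-32 + W} = \frac{\left(-3\right) W}{-32 + W} = - \frac{3 W}{-32 + W}$)
$\frac{1}{-3080 + b{\left(17,Z \right)}} = \frac{1}{-3080 - \frac{51}{-32 + 17}} = \frac{1}{-3080 - \frac{51}{-15}} = \frac{1}{-3080 - 51 \left(- \frac{1}{15}\right)} = \frac{1}{-3080 + \frac{17}{5}} = \frac{1}{- \frac{15383}{5}} = - \frac{5}{15383}$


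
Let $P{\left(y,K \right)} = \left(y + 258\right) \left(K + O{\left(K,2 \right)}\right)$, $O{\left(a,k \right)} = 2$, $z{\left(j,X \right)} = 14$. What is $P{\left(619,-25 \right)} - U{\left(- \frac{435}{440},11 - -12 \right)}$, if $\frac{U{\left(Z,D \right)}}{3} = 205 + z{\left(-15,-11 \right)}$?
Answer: $-20828$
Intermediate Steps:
$U{\left(Z,D \right)} = 657$ ($U{\left(Z,D \right)} = 3 \left(205 + 14\right) = 3 \cdot 219 = 657$)
$P{\left(y,K \right)} = \left(2 + K\right) \left(258 + y\right)$ ($P{\left(y,K \right)} = \left(y + 258\right) \left(K + 2\right) = \left(258 + y\right) \left(2 + K\right) = \left(2 + K\right) \left(258 + y\right)$)
$P{\left(619,-25 \right)} - U{\left(- \frac{435}{440},11 - -12 \right)} = \left(516 + 2 \cdot 619 + 258 \left(-25\right) - 15475\right) - 657 = \left(516 + 1238 - 6450 - 15475\right) - 657 = -20171 - 657 = -20828$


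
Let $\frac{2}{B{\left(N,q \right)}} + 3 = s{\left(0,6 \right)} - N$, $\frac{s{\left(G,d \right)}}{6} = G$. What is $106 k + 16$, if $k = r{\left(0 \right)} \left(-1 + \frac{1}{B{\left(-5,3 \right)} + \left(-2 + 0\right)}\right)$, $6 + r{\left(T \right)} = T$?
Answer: $1288$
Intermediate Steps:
$s{\left(G,d \right)} = 6 G$
$r{\left(T \right)} = -6 + T$
$B{\left(N,q \right)} = \frac{2}{-3 - N}$ ($B{\left(N,q \right)} = \frac{2}{-3 + \left(6 \cdot 0 - N\right)} = \frac{2}{-3 + \left(0 - N\right)} = \frac{2}{-3 - N}$)
$k = 12$ ($k = \left(-6 + 0\right) \left(-1 + \frac{1}{- \frac{2}{3 - 5} + \left(-2 + 0\right)}\right) = - 6 \left(-1 + \frac{1}{- \frac{2}{-2} - 2}\right) = - 6 \left(-1 + \frac{1}{\left(-2\right) \left(- \frac{1}{2}\right) - 2}\right) = - 6 \left(-1 + \frac{1}{1 - 2}\right) = - 6 \left(-1 + \frac{1}{-1}\right) = - 6 \left(-1 - 1\right) = \left(-6\right) \left(-2\right) = 12$)
$106 k + 16 = 106 \cdot 12 + 16 = 1272 + 16 = 1288$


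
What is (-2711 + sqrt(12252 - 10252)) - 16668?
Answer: -19379 + 20*sqrt(5) ≈ -19334.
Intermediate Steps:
(-2711 + sqrt(12252 - 10252)) - 16668 = (-2711 + sqrt(2000)) - 16668 = (-2711 + 20*sqrt(5)) - 16668 = -19379 + 20*sqrt(5)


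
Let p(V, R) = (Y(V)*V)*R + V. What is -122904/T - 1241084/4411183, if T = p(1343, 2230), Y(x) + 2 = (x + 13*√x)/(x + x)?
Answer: -16564732775125124/65319793097969809 + 1781493480*√1343/19886838095489 ≈ -0.25031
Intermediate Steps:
Y(x) = -2 + (x + 13*√x)/(2*x) (Y(x) = -2 + (x + 13*√x)/(x + x) = -2 + (x + 13*√x)/((2*x)) = -2 + (x + 13*√x)*(1/(2*x)) = -2 + (x + 13*√x)/(2*x))
p(V, R) = V + R*V*(-3/2 + 13/(2*√V)) (p(V, R) = ((-3/2 + 13/(2*√V))*V)*R + V = (V*(-3/2 + 13/(2*√V)))*R + V = R*V*(-3/2 + 13/(2*√V)) + V = V + R*V*(-3/2 + 13/(2*√V)))
T = -4490992 + 14495*√1343 (T = 1343 - 3/2*2230*1343 + (13/2)*2230*√1343 = 1343 - 4492335 + 14495*√1343 = -4490992 + 14495*√1343 ≈ -3.9598e+6)
-122904/T - 1241084/4411183 = -122904/(-4490992 + 14495*√1343) - 1241084/4411183 = -1241084/4411183 - 122904/(-4490992 + 14495*√1343)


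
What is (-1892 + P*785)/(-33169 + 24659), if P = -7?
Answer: 7387/8510 ≈ 0.86804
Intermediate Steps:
(-1892 + P*785)/(-33169 + 24659) = (-1892 - 7*785)/(-33169 + 24659) = (-1892 - 5495)/(-8510) = -7387*(-1/8510) = 7387/8510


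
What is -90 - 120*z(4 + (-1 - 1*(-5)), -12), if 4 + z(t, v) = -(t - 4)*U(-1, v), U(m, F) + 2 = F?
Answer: -6330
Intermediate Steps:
U(m, F) = -2 + F
z(t, v) = -4 - (-4 + t)*(-2 + v) (z(t, v) = -4 - (t - 4)*(-2 + v) = -4 - (-4 + t)*(-2 + v))
-90 - 120*z(4 + (-1 - 1*(-5)), -12) = -90 - 120*(-12 + 4*(-12) - (4 + (-1 - 1*(-5)))*(-2 - 12)) = -90 - 120*(-12 - 48 - 1*(4 + (-1 + 5))*(-14)) = -90 - 120*(-12 - 48 - 1*(4 + 4)*(-14)) = -90 - 120*(-12 - 48 - 1*8*(-14)) = -90 - 120*(-12 - 48 + 112) = -90 - 120*52 = -90 - 6240 = -6330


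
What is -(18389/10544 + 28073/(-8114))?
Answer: 73396683/42777008 ≈ 1.7158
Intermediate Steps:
-(18389/10544 + 28073/(-8114)) = -(18389*(1/10544) + 28073*(-1/8114)) = -(18389/10544 - 28073/8114) = -1*(-73396683/42777008) = 73396683/42777008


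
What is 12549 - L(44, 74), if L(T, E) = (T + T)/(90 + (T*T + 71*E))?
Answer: 11419579/910 ≈ 12549.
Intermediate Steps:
L(T, E) = 2*T/(90 + T² + 71*E) (L(T, E) = (2*T)/(90 + (T² + 71*E)) = (2*T)/(90 + T² + 71*E) = 2*T/(90 + T² + 71*E))
12549 - L(44, 74) = 12549 - 2*44/(90 + 44² + 71*74) = 12549 - 2*44/(90 + 1936 + 5254) = 12549 - 2*44/7280 = 12549 - 1*11/910 = 12549 - 11/910 = 11419579/910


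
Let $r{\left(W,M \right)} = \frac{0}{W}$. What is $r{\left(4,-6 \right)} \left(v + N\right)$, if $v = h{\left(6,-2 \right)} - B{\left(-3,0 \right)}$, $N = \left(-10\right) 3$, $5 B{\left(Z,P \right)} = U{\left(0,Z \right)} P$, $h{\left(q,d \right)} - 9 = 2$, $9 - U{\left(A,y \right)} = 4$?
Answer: $0$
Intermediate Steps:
$r{\left(W,M \right)} = 0$
$U{\left(A,y \right)} = 5$ ($U{\left(A,y \right)} = 9 - 4 = 5$)
$h{\left(q,d \right)} = 11$ ($h{\left(q,d \right)} = 9 + 2 = 11$)
$B{\left(Z,P \right)} = P$ ($B{\left(Z,P \right)} = \frac{5 P}{5} = P$)
$N = -30$
$v = 11$ ($v = 11 - 0 = 11 + 0 = 11$)
$r{\left(4,-6 \right)} \left(v + N\right) = 0 \left(11 - 30\right) = 0 \left(-19\right) = 0$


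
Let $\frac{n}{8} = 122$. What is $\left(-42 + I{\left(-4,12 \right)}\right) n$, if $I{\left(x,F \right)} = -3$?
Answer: $-43920$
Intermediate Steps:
$n = 976$ ($n = 8 \cdot 122 = 976$)
$\left(-42 + I{\left(-4,12 \right)}\right) n = \left(-42 - 3\right) 976 = \left(-45\right) 976 = -43920$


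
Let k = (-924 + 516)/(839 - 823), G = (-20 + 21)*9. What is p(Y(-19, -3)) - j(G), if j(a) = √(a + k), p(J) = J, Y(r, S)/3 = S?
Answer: -9 - I*√66/2 ≈ -9.0 - 4.062*I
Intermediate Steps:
Y(r, S) = 3*S
G = 9 (G = 1*9 = 9)
k = -51/2 (k = -408/16 = -408*1/16 = -51/2 ≈ -25.500)
j(a) = √(-51/2 + a) (j(a) = √(a - 51/2) = √(-51/2 + a))
p(Y(-19, -3)) - j(G) = 3*(-3) - √(-102 + 4*9)/2 = -9 - √(-102 + 36)/2 = -9 - √(-66)/2 = -9 - I*√66/2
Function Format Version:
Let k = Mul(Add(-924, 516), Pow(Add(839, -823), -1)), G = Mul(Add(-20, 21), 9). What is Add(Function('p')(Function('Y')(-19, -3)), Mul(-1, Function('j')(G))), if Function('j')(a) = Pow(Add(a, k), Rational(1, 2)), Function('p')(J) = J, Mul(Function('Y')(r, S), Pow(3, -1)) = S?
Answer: Add(-9, Mul(Rational(-1, 2), I, Pow(66, Rational(1, 2)))) ≈ Add(-9.0000, Mul(-4.0620, I))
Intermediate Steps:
Function('Y')(r, S) = Mul(3, S)
G = 9 (G = Mul(1, 9) = 9)
k = Rational(-51, 2) (k = Mul(-408, Pow(16, -1)) = Mul(-408, Rational(1, 16)) = Rational(-51, 2) ≈ -25.500)
Function('j')(a) = Pow(Add(Rational(-51, 2), a), Rational(1, 2)) (Function('j')(a) = Pow(Add(a, Rational(-51, 2)), Rational(1, 2)) = Pow(Add(Rational(-51, 2), a), Rational(1, 2)))
Add(Function('p')(Function('Y')(-19, -3)), Mul(-1, Function('j')(G))) = Add(Mul(3, -3), Mul(-1, Mul(Rational(1, 2), Pow(Add(-102, Mul(4, 9)), Rational(1, 2))))) = Add(-9, Mul(-1, Mul(Rational(1, 2), Pow(Add(-102, 36), Rational(1, 2))))) = Add(-9, Mul(-1, Mul(Rational(1, 2), Pow(-66, Rational(1, 2))))) = Add(-9, Mul(-1, Mul(Rational(1, 2), Mul(I, Pow(66, Rational(1, 2)))))) = Add(-9, Mul(-1, Mul(Rational(1, 2), I, Pow(66, Rational(1, 2))))) = Add(-9, Mul(Rational(-1, 2), I, Pow(66, Rational(1, 2))))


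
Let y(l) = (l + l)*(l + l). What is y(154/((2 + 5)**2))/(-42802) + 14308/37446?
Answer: 7483911082/19633855227 ≈ 0.38117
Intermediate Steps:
y(l) = 4*l**2 (y(l) = (2*l)*(2*l) = 4*l**2)
y(154/((2 + 5)**2))/(-42802) + 14308/37446 = (4*(154/((2 + 5)**2))**2)/(-42802) + 14308/37446 = (4*(154/(7**2))**2)*(-1/42802) + 14308*(1/37446) = (4*(154/49)**2)*(-1/42802) + 7154/18723 = (4*(154*(1/49))**2)*(-1/42802) + 7154/18723 = (4*(22/7)**2)*(-1/42802) + 7154/18723 = (4*(484/49))*(-1/42802) + 7154/18723 = (1936/49)*(-1/42802) + 7154/18723 = -968/1048649 + 7154/18723 = 7483911082/19633855227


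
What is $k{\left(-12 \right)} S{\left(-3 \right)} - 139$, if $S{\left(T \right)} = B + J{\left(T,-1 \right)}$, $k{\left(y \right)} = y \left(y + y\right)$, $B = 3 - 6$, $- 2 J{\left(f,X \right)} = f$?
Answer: $-571$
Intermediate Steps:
$J{\left(f,X \right)} = - \frac{f}{2}$
$B = -3$ ($B = 3 - 6 = -3$)
$k{\left(y \right)} = 2 y^{2}$ ($k{\left(y \right)} = y 2 y = 2 y^{2}$)
$S{\left(T \right)} = -3 - \frac{T}{2}$
$k{\left(-12 \right)} S{\left(-3 \right)} - 139 = 2 \left(-12\right)^{2} \left(-3 - - \frac{3}{2}\right) - 139 = 2 \cdot 144 \left(-3 + \frac{3}{2}\right) - 139 = 288 \left(- \frac{3}{2}\right) - 139 = -432 - 139 = -571$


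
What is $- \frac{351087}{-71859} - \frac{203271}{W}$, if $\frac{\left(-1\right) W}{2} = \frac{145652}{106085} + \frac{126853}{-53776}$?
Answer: $- \frac{4629200373382035401}{44908829400003} \approx -1.0308 \cdot 10^{5}$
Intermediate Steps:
$W = \frac{5624618553}{2852413480}$ ($W = - 2 \left(\frac{145652}{106085} + \frac{126853}{-53776}\right) = - 2 \left(145652 \cdot \frac{1}{106085} + 126853 \left(- \frac{1}{53776}\right)\right) = - 2 \left(\frac{145652}{106085} - \frac{126853}{53776}\right) = \left(-2\right) \left(- \frac{5624618553}{5704826960}\right) = \frac{5624618553}{2852413480} \approx 1.9719$)
$- \frac{351087}{-71859} - \frac{203271}{W} = - \frac{351087}{-71859} - \frac{203271}{\frac{5624618553}{2852413480}} = \left(-351087\right) \left(- \frac{1}{71859}\right) - \frac{193270980164360}{1874872851} = \frac{117029}{23953} - \frac{193270980164360}{1874872851} = - \frac{4629200373382035401}{44908829400003}$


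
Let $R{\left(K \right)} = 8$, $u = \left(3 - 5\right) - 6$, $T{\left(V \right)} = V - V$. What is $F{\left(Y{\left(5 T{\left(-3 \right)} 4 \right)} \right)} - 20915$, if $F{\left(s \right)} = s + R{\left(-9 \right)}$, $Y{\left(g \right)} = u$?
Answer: $-20915$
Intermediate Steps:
$T{\left(V \right)} = 0$
$u = -8$ ($u = \left(3 - 5\right) - 6 = -2 - 6 = -8$)
$Y{\left(g \right)} = -8$
$F{\left(s \right)} = 8 + s$ ($F{\left(s \right)} = s + 8 = 8 + s$)
$F{\left(Y{\left(5 T{\left(-3 \right)} 4 \right)} \right)} - 20915 = \left(8 - 8\right) - 20915 = 0 - 20915 = -20915$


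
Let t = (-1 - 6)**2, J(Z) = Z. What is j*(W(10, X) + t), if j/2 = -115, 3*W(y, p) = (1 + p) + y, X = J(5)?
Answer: -37490/3 ≈ -12497.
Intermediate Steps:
X = 5
W(y, p) = 1/3 + p/3 + y/3 (W(y, p) = ((1 + p) + y)/3 = (1 + p + y)/3 = 1/3 + p/3 + y/3)
j = -230 (j = 2*(-115) = -230)
t = 49 (t = (-7)**2 = 49)
j*(W(10, X) + t) = -230*((1/3 + (1/3)*5 + (1/3)*10) + 49) = -230*((1/3 + 5/3 + 10/3) + 49) = -230*(16/3 + 49) = -230*163/3 = -37490/3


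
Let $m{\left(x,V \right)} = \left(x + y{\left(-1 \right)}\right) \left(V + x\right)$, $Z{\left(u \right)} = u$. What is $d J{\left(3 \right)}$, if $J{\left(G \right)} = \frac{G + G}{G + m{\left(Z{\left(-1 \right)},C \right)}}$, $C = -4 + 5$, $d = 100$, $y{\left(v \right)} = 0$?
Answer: $200$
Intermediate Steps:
$C = 1$
$m{\left(x,V \right)} = x \left(V + x\right)$ ($m{\left(x,V \right)} = \left(x + 0\right) \left(V + x\right) = x \left(V + x\right)$)
$J{\left(G \right)} = 2$ ($J{\left(G \right)} = \frac{G + G}{G - \left(1 - 1\right)} = \frac{2 G}{G - 0} = \frac{2 G}{G + 0} = \frac{2 G}{G} = 2$)
$d J{\left(3 \right)} = 100 \cdot 2 = 200$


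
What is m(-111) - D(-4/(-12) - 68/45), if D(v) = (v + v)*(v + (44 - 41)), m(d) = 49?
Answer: 107917/2025 ≈ 53.292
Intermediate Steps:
D(v) = 2*v*(3 + v) (D(v) = (2*v)*(v + 3) = (2*v)*(3 + v) = 2*v*(3 + v))
m(-111) - D(-4/(-12) - 68/45) = 49 - 2*(-4/(-12) - 68/45)*(3 + (-4/(-12) - 68/45)) = 49 - 2*(-4*(-1/12) - 68*1/45)*(3 + (-4*(-1/12) - 68*1/45)) = 49 - 2*(⅓ - 68/45)*(3 + (⅓ - 68/45)) = 49 - 2*(-53)*(3 - 53/45)/45 = 49 - 2*(-53)*82/(45*45) = 49 - 1*(-8692/2025) = 49 + 8692/2025 = 107917/2025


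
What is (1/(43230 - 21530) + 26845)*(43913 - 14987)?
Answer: 8425225413963/10850 ≈ 7.7652e+8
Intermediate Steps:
(1/(43230 - 21530) + 26845)*(43913 - 14987) = (1/21700 + 26845)*28926 = (582536501/21700)*28926 = 8425225413963/10850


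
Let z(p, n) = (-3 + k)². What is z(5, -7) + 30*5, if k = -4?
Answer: 199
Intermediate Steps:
z(p, n) = 49 (z(p, n) = (-3 - 4)² = (-7)² = 49)
z(5, -7) + 30*5 = 49 + 30*5 = 49 + 150 = 199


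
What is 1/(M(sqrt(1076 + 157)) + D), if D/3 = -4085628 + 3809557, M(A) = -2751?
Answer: -1/830964 ≈ -1.2034e-6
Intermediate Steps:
D = -828213 (D = 3*(-4085628 + 3809557) = 3*(-276071) = -828213)
1/(M(sqrt(1076 + 157)) + D) = 1/(-2751 - 828213) = 1/(-830964) = -1/830964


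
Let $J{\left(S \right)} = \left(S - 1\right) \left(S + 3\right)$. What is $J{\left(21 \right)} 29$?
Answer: $13920$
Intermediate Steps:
$J{\left(S \right)} = \left(-1 + S\right) \left(3 + S\right)$
$J{\left(21 \right)} 29 = \left(-3 + 21^{2} + 2 \cdot 21\right) 29 = \left(-3 + 441 + 42\right) 29 = 480 \cdot 29 = 13920$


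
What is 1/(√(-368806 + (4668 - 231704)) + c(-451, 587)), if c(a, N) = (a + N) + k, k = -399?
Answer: -263/665011 - I*√595842/665011 ≈ -0.00039548 - 0.0011607*I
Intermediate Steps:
c(a, N) = -399 + N + a (c(a, N) = (a + N) - 399 = (N + a) - 399 = -399 + N + a)
1/(√(-368806 + (4668 - 231704)) + c(-451, 587)) = 1/(√(-368806 + (4668 - 231704)) + (-399 + 587 - 451)) = 1/(√(-368806 - 227036) - 263) = 1/(√(-595842) - 263) = 1/(I*√595842 - 263) = 1/(-263 + I*√595842)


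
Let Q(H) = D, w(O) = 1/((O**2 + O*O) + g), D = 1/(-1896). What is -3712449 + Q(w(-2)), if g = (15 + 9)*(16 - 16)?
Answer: -7038803305/1896 ≈ -3.7124e+6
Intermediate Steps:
g = 0 (g = 24*0 = 0)
D = -1/1896 ≈ -0.00052743
w(O) = 1/(2*O**2) (w(O) = 1/((O**2 + O*O) + 0) = 1/((O**2 + O**2) + 0) = 1/(2*O**2 + 0) = 1/(2*O**2))
Q(H) = -1/1896
-3712449 + Q(w(-2)) = -3712449 - 1/1896 = -7038803305/1896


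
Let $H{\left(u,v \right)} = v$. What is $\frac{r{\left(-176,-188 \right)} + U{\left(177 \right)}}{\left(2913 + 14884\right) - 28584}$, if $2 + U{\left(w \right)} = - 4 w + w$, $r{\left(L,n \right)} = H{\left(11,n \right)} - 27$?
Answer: $\frac{748}{10787} \approx 0.069343$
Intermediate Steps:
$r{\left(L,n \right)} = -27 + n$ ($r{\left(L,n \right)} = n - 27 = -27 + n$)
$U{\left(w \right)} = -2 - 3 w$ ($U{\left(w \right)} = -2 + \left(- 4 w + w\right) = -2 - 3 w$)
$\frac{r{\left(-176,-188 \right)} + U{\left(177 \right)}}{\left(2913 + 14884\right) - 28584} = \frac{\left(-27 - 188\right) - 533}{\left(2913 + 14884\right) - 28584} = \frac{-215 - 533}{17797 - 28584} = \frac{-215 - 533}{-10787} = \left(-748\right) \left(- \frac{1}{10787}\right) = \frac{748}{10787}$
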